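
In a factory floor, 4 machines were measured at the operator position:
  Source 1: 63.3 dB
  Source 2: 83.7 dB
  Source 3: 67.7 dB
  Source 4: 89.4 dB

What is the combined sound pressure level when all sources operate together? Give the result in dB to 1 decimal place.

90.5 dB

Converting to relative power and adding: 10^(63.3/10) + 10^(83.7/10) + 10^(67.7/10) + 10^(89.4/10) = 1.113e+09.
Back to dB: 10·log₁₀ Σ = 90.5 dB.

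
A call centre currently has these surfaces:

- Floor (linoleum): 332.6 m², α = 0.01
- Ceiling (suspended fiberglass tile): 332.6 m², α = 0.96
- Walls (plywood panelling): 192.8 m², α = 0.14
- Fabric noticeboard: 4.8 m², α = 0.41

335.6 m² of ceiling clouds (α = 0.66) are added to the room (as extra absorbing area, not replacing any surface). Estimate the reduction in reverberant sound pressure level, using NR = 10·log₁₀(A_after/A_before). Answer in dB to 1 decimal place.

2.1 dB

A_before = Σ Sᵢαᵢ = 332.6*0.01 + 332.6*0.96 + 192.8*0.14 + 4.8*0.41 = 351.582 sabins.
Added absorption = 335.6 × 0.66 = 221.496 sabins.
A_after = 351.582 + 221.496 = 573.078 sabins.
Reduction = 10 log₁₀(A_after/A_before) = 10 log₁₀(1.6300) = 2.1 dB.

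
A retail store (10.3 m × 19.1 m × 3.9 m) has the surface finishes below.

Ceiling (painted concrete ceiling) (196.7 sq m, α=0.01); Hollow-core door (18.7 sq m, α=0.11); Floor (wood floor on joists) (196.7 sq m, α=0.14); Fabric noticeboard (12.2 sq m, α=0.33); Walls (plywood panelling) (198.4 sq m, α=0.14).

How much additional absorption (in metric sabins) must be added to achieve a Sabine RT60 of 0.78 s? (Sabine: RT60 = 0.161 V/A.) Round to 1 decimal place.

95.0 sabins

A₁ = Σ Sᵢαᵢ = 196.7×0.01 + 18.7×0.11 + 196.7×0.14 + 12.2×0.33 + 198.4×0.14 = 63.364 sabins.
V = 767.247 m³. Required absorption A₂ = 0.161 × 767.247 / 0.78 = 158.368 sabins.
ΔA = A₂ − A₁ = 158.368 − 63.364 = 95.0 sabins.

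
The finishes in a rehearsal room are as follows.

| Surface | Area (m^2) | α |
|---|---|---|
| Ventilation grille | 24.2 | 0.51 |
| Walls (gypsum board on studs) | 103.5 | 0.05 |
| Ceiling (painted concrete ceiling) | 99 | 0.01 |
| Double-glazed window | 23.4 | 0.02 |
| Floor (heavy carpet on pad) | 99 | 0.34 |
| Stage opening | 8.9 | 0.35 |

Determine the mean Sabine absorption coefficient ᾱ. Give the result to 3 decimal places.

0.156

S = Σ Sᵢ = 24.2 + 103.5 + 99 + 23.4 + 99 + 8.9 = 358.0 m^2.
A = 24.2·0.51 + 103.5·0.05 + 99·0.01 + 23.4·0.02 + 99·0.34 + 8.9·0.35 = 55.750 sabins.
ᾱ = A/S = 0.156.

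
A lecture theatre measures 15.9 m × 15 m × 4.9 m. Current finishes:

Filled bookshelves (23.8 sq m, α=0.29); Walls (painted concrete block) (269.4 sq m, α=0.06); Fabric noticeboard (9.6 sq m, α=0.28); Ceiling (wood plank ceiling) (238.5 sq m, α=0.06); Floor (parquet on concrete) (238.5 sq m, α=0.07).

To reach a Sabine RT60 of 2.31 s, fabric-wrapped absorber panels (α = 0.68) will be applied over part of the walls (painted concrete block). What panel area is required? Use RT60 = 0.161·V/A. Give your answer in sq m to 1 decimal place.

Equivalent absorption area: A₁ = 23.8*0.29 + 269.4*0.06 + 9.6*0.28 + 238.5*0.06 + 238.5*0.07 = 56.759 sq m.
Required A₂ = 0.161·1168.65/2.31 = 81.451 sabins.
ΔA needed = 81.451 − 56.759 = 24.692 sabins.
Each sq m of panel replacing the walls (painted concrete block) adds (0.68 − 0.06) = 0.62 sabins.
Area = ΔA/Δα = 24.692/0.62 = 39.8 sq m.

39.8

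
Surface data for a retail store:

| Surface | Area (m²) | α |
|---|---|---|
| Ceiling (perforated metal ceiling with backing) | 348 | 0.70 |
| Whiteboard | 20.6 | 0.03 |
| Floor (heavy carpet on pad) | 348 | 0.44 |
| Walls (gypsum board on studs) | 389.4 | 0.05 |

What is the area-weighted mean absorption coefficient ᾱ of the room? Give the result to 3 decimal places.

Total surface area S = 1106.0 m².
Σ(Sᵢαᵢ) = 348·0.70 + 20.6·0.03 + 348·0.44 + 389.4·0.05 = 416.808.
ᾱ = A/S = 0.377.

0.377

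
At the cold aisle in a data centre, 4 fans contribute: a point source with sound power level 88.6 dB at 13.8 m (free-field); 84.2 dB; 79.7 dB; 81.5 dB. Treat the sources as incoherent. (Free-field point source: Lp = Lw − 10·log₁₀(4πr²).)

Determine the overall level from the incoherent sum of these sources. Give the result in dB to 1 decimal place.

87.0 dB

Source at 13.8 m: Lp = 88.6 − 10·log₁₀(4π·13.8²) = 88.6 − 10·log₁₀(2393.140) = 54.8 dB.
Σ 10^(Lᵢ/10) = 4.979e+08.
Back to dB: 10·log₁₀ Σ = 87.0 dB.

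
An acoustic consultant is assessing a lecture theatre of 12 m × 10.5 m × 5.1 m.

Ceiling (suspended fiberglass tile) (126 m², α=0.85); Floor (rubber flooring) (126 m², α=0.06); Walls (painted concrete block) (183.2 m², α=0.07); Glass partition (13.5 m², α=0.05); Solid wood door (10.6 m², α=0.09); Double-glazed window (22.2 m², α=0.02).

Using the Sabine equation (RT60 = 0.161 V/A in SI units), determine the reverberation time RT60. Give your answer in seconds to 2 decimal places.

Total absorption A = 126×0.85 + 126×0.06 + 183.2×0.07 + 13.5×0.05 + 10.6×0.09 + 22.2×0.02
  = 107.100 + 7.560 + 12.824 + 0.675 + 0.954 + 0.444 = 129.557 m² sabins.
Room volume: 642.6 m³.
T = 0.161 V/A = 0.161·642.6/129.557 = 0.80 s.

0.80 sec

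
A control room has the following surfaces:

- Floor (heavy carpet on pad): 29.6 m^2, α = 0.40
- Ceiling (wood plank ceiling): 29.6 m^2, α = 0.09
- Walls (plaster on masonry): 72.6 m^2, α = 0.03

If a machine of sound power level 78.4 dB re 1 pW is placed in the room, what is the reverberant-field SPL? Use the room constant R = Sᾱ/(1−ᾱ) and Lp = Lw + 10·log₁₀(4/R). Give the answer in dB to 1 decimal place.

71.6 dB

Σ(Sᵢαᵢ) = 29.6×0.40 + 29.6×0.09 + 72.6×0.03 = 16.682; total area S = 131.8 m^2.
ᾱ = 0.1266, so room constant R = A/(1−ᾱ) = 19.100 m^2.
Lp = Lw + 10 log₁₀(4/R) = 78.4 -6.79 = 71.6 dB.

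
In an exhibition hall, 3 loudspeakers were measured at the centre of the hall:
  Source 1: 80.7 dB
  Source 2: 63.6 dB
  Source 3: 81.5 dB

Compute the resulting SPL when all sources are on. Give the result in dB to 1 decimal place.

Σ 10^(Lᵢ/10) = 2.61e+08.
Back to dB: 10·log₁₀ Σ = 84.2 dB.

84.2 dB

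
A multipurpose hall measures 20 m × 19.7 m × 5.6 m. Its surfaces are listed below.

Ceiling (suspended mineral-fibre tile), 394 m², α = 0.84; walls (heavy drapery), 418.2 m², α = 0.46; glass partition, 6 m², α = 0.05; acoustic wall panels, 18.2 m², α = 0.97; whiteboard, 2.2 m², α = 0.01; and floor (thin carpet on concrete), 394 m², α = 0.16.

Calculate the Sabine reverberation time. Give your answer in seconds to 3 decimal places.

Equivalent absorption area: A = 394·0.84 + 418.2·0.46 + 6·0.05 + 18.2·0.97 + 2.2·0.01 + 394·0.16 = 604.348 m².
Room volume: 2206.4 m³.
RT60 = 0.161 · V / A = 0.161 × 2206.4 / 604.348 = 0.588 s.

0.588 s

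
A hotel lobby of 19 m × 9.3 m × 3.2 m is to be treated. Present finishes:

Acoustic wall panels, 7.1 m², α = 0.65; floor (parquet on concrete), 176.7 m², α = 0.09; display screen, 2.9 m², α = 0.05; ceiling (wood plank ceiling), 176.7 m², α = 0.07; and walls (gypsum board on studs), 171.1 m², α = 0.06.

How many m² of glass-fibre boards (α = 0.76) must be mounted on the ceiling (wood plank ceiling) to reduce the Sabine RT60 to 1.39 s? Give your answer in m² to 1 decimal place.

Summing Sᵢαᵢ: 4.615 + 15.903 + 0.145 + 12.369 + 10.266 → A₁ = 43.298 sabins.
V = 565.44 m³. Target absorption A₂ = 0.161 × 565.44 / 1.39 = 65.493 sabins.
ΔA needed = 65.493 − 43.298 = 22.195 sabins.
Net gain per m²: Δα = 0.76 − 0.07 = 0.69.
Panel area = 22.195 / 0.69 = 32.2 m².

32.2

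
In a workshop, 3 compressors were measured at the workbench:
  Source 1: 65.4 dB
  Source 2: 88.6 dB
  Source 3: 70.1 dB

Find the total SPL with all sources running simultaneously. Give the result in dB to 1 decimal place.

88.7 dB

Converting to relative power and adding: 10^(65.4/10) + 10^(88.6/10) + 10^(70.1/10) = 7.381e+08.
Combined level = 10 log₁₀(7.381e+08) = 88.7 dB.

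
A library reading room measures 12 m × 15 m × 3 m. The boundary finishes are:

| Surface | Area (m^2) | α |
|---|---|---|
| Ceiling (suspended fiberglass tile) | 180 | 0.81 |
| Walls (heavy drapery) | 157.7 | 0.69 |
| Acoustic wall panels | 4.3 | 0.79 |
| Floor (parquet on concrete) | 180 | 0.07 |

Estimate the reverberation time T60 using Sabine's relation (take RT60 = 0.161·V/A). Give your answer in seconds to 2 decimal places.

0.32 s

A = Σ Sᵢαᵢ = 180*0.81 + 157.7*0.69 + 4.3*0.79 + 180*0.07 = 270.610 sabins.
Room volume: 540 m³.
Sabine: RT60 = 0.161 × 540 / 270.610 = 0.32 s.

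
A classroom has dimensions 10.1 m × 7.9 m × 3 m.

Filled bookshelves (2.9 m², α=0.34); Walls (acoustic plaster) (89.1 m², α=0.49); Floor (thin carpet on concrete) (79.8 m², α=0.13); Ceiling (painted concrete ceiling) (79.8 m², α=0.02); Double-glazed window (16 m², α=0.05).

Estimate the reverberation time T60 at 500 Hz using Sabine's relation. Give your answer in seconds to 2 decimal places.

0.67 sec

A = Σ Sᵢαᵢ = 2.9×0.34 + 89.1×0.49 + 79.8×0.13 + 79.8×0.02 + 16×0.05 = 57.415 sabins.
Volume V = 10.1 × 7.9 × 3 = 239.37 m³.
T = 0.161 V/A = 0.161·239.37/57.415 = 0.67 s.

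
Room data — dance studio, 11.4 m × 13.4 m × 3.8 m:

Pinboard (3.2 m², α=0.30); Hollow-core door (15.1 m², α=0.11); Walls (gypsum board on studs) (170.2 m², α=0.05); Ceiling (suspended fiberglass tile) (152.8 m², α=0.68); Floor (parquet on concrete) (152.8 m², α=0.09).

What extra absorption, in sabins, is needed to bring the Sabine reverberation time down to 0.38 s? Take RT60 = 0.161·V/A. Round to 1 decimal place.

117.2 sabins

A₁ = Σ Sᵢαᵢ = 3.2*0.30 + 15.1*0.11 + 170.2*0.05 + 152.8*0.68 + 152.8*0.09 = 128.787 sabins.
Target A₂ = 0.161·580.488/0.38 = 245.944 sabins (V = 580.488 m³).
Shortfall: 245.944 − 128.787 = 117.2 sabins.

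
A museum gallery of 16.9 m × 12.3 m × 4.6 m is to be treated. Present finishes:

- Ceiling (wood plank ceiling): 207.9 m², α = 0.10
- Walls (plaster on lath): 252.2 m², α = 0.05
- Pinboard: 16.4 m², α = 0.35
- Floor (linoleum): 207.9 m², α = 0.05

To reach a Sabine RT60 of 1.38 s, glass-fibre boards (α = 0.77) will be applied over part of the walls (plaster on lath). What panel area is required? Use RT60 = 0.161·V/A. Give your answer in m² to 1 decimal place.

A₁ = Σ Sᵢαᵢ = 207.9·0.10 + 252.2·0.05 + 16.4·0.35 + 207.9·0.05 = 49.535 sabins.
V = 956.202 m³. Target absorption A₂ = 0.161 × 956.202 / 1.38 = 111.557 sabins.
ΔA needed = 111.557 − 49.535 = 62.022 sabins.
Net gain per m²: Δα = 0.77 − 0.05 = 0.72.
Panel area = 62.022 / 0.72 = 86.1 m².

86.1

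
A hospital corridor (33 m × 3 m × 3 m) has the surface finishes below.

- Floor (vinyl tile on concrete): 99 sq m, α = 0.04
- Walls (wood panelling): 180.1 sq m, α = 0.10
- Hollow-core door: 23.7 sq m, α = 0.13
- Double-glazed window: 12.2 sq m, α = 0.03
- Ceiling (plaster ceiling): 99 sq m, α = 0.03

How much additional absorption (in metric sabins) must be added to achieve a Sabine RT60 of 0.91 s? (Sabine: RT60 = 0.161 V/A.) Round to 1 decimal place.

24.2 sabins

A₁ = Σ Sᵢαᵢ = 99·0.04 + 180.1·0.10 + 23.7·0.13 + 12.2·0.03 + 99·0.03 = 28.387 sabins.
V = 297 m³. Required absorption A₂ = 0.161 × 297 / 0.91 = 52.546 sabins.
Shortfall: 52.546 − 28.387 = 24.2 sabins.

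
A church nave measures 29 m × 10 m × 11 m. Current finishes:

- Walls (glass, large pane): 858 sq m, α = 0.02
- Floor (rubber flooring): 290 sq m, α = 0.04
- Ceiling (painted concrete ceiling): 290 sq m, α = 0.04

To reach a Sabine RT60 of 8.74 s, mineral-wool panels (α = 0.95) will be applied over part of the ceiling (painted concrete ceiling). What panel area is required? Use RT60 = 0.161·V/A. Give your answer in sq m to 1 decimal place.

Summing Sᵢαᵢ: 17.160 + 11.600 + 11.600 → A₁ = 40.360 sabins.
V = 3190 m³. Target absorption A₂ = 0.161 × 3190 / 8.74 = 58.763 sabins.
ΔA needed = 58.763 − 40.360 = 18.403 sabins.
Each sq m of panel replacing the ceiling (painted concrete ceiling) adds (0.95 − 0.04) = 0.91 sabins.
Area = ΔA/Δα = 18.403/0.91 = 20.2 sq m.

20.2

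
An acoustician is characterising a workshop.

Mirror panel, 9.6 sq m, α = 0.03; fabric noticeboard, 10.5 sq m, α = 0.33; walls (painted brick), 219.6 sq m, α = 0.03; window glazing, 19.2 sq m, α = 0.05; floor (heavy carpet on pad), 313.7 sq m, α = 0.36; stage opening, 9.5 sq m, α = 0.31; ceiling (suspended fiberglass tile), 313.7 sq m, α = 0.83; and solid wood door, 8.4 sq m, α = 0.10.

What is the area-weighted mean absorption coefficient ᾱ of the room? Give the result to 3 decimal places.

S = Σ Sᵢ = 9.6 + 10.5 + 219.6 + 19.2 + 313.7 + 9.5 + 313.7 + 8.4 = 904.2 sq m.
Σ(Sᵢαᵢ) = 9.6*0.03 + 10.5*0.33 + 219.6*0.03 + 19.2*0.05 + 313.7*0.36 + 9.5*0.31 + 313.7*0.83 + 8.4*0.10 = 388.389.
ᾱ = 388.389 / 904.2 = 0.430.

0.430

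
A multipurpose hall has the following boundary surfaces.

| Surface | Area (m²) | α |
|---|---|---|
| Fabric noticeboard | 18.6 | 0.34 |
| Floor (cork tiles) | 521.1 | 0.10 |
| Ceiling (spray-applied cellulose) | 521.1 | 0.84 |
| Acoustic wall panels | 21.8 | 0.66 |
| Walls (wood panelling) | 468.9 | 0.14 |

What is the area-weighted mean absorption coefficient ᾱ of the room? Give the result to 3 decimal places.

0.371

Total surface area S = 1551.5 m².
Σ(Sᵢαᵢ) = 18.6*0.34 + 521.1*0.10 + 521.1*0.84 + 21.8*0.66 + 468.9*0.14 = 576.192.
ᾱ = A/S = 0.371.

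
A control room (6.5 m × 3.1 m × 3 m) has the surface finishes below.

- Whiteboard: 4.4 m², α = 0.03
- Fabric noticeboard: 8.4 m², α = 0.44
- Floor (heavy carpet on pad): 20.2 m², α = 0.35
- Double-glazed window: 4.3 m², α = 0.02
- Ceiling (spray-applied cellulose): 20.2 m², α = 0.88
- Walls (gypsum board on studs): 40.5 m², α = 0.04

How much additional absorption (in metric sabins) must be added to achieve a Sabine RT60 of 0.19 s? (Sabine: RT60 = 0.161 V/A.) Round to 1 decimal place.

20.8 sabins

Total absorption A₁ = 4.4·0.03 + 8.4·0.44 + 20.2·0.35 + 4.3·0.02 + 20.2·0.88 + 40.5·0.04
  = 0.132 + 3.696 + 7.070 + 0.086 + 17.776 + 1.620 = 30.380 m² sabins.
V = 60.45 m³. Required absorption A₂ = 0.161 × 60.45 / 0.19 = 51.223 sabins.
ΔA = A₂ − A₁ = 51.223 − 30.380 = 20.8 sabins.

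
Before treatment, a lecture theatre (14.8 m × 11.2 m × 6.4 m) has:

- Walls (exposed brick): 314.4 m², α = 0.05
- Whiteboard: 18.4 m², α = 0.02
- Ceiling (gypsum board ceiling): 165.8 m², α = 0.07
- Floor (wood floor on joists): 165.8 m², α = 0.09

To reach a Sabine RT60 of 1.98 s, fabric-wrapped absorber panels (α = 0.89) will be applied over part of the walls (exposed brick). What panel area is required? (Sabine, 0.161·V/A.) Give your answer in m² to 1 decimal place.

Equivalent absorption area: A₁ = 314.4*0.05 + 18.4*0.02 + 165.8*0.07 + 165.8*0.09 = 42.616 m².
Required A₂ = 0.161·1060.864/1.98 = 86.262 sabins.
ΔA needed = 86.262 − 42.616 = 43.646 sabins.
Each m² of panel replacing the walls (exposed brick) adds (0.89 − 0.05) = 0.84 sabins.
Panel area = 43.646 / 0.84 = 52.0 m².

52.0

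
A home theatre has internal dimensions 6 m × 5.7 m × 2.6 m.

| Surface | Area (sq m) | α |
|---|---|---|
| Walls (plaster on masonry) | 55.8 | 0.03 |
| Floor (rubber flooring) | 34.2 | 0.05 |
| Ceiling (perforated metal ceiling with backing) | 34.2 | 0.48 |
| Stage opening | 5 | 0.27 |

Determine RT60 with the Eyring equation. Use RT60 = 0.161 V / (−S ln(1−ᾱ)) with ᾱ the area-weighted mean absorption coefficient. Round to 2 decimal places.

S = Σ Sᵢ = 129.2 sq m.
Absorption A = 55.8·0.03 + 34.2·0.05 + 34.2·0.48 + 5·0.27 = 21.150 sabins.
ᾱ = 21.150 / 129.2 = 0.1637.
Eyring denominator: −S ln(1−ᾱ) = 23.097.
V = 6 × 5.7 × 2.6 = 88.92 m³.
RT60 = 0.161 × 88.92 / 23.097 = 0.62 s.

0.62 seconds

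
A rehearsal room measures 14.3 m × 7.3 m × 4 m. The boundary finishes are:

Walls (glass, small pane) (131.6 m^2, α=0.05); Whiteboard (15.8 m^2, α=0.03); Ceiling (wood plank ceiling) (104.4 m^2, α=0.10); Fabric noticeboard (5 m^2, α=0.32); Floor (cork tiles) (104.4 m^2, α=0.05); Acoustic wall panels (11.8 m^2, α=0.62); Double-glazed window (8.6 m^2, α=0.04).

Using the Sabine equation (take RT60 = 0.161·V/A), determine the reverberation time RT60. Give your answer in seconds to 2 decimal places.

Summing Sᵢαᵢ: 6.580 + 0.474 + 10.440 + 1.600 + 5.220 + 7.316 + 0.344 → A = 31.974 sabins.
Room volume: 417.56 m³.
RT60 = 0.161 · V / A = 0.161 × 417.56 / 31.974 = 2.10 s.

2.10 sec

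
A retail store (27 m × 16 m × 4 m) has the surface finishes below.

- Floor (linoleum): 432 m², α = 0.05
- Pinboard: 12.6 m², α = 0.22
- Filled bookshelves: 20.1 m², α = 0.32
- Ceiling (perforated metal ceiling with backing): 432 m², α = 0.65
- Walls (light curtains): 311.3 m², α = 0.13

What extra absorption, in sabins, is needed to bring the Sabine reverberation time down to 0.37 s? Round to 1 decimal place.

Equivalent absorption area: A₁ = 432·0.05 + 12.6·0.22 + 20.1·0.32 + 432·0.65 + 311.3·0.13 = 352.073 m².
For T = 0.37 s, need A₂ = 0.161·V/T = 0.161·1728/0.37 = 751.914 sabins.
ΔA = A₂ − A₁ = 751.914 − 352.073 = 399.8 sabins.

399.8 sabins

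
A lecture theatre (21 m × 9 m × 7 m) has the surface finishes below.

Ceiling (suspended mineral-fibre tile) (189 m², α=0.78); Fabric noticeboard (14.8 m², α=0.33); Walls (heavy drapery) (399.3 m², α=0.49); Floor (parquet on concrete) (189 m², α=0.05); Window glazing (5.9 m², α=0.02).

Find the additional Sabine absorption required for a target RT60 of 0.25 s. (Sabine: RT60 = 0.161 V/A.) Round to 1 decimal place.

494.5 sabins

Total absorption A₁ = 189×0.78 + 14.8×0.33 + 399.3×0.49 + 189×0.05 + 5.9×0.02
  = 147.420 + 4.884 + 195.657 + 9.450 + 0.118 = 357.529 m² sabins.
For T = 0.25 s, need A₂ = 0.161·V/T = 0.161·1323/0.25 = 852.012 sabins.
Additional absorption ΔA = 852.012 − 357.529 = 494.5 sabins.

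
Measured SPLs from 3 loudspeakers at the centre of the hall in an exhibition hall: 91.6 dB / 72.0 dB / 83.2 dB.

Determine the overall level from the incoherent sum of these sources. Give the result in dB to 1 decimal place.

92.2 dB

Σ 10^(Lᵢ/10) = 1.67e+09.
Combined level = 10 log₁₀(1.67e+09) = 92.2 dB.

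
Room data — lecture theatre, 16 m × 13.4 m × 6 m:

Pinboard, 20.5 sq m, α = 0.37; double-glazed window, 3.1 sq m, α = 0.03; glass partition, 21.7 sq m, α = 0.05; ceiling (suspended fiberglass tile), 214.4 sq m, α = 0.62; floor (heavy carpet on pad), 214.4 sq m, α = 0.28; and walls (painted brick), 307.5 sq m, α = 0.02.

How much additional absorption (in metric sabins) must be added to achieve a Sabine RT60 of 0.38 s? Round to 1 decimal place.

Summing Sᵢαᵢ: 7.585 + 0.093 + 1.085 + 132.928 + 60.032 + 6.150 → A₁ = 207.873 sabins.
V = 1286.4 m³. Required absorption A₂ = 0.161 × 1286.4 / 0.38 = 545.027 sabins.
Additional absorption ΔA = 545.027 − 207.873 = 337.2 sabins.

337.2 sabins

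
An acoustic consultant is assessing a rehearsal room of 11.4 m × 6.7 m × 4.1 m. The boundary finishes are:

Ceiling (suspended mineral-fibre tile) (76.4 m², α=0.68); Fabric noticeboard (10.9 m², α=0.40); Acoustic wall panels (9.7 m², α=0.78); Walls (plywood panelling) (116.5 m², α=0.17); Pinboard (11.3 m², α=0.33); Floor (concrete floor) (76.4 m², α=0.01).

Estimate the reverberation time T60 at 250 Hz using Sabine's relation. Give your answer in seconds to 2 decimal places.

Equivalent absorption area: A = 76.4*0.68 + 10.9*0.40 + 9.7*0.78 + 116.5*0.17 + 11.3*0.33 + 76.4*0.01 = 88.176 m².
V = 11.4·6.7·4.1 = 313.158 m³.
Sabine: RT60 = 0.161 × 313.158 / 88.176 = 0.57 s.

0.57 seconds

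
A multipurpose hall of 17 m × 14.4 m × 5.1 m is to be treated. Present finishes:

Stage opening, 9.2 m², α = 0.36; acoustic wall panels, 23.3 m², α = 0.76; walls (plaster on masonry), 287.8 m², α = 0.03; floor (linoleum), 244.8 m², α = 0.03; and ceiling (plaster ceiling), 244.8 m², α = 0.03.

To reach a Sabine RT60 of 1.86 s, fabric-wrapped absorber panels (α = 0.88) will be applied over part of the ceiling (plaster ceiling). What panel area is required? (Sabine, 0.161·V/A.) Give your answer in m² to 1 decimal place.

Equivalent absorption area: A₁ = 9.2*0.36 + 23.3*0.76 + 287.8*0.03 + 244.8*0.03 + 244.8*0.03 = 44.342 m².
V = 1248.48 m³. Target absorption A₂ = 0.161 × 1248.48 / 1.86 = 108.067 sabins.
Absorption to add: 108.067 − 44.342 = 63.725 sabins.
Net gain per m²: Δα = 0.88 − 0.03 = 0.85.
Area = ΔA/Δα = 63.725/0.85 = 75.0 m².

75.0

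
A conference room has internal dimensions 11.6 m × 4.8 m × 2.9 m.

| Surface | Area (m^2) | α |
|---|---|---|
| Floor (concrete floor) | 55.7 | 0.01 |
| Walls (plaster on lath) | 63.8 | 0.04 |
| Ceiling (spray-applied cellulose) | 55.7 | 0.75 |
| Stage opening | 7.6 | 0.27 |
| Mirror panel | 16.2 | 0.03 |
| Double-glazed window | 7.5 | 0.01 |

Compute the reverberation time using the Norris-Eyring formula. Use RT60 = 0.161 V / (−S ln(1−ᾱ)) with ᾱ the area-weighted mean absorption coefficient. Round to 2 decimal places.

0.48 seconds

S = Σ Sᵢ = 206.5 m^2.
Absorption A = 55.7×0.01 + 63.8×0.04 + 55.7×0.75 + 7.6×0.27 + 16.2×0.03 + 7.5×0.01 = 47.497 sabins.
Mean coefficient ᾱ = A/S = 0.2300.
−S·ln(1−ᾱ) = −206.5 × ln(1 − 0.2300) = 53.972.
V = 11.6 × 4.8 × 2.9 = 161.472 m³.
T = 0.161·V/[−S·ln(1−ᾱ)] = 0.161·161.472/53.972 = 0.48 s.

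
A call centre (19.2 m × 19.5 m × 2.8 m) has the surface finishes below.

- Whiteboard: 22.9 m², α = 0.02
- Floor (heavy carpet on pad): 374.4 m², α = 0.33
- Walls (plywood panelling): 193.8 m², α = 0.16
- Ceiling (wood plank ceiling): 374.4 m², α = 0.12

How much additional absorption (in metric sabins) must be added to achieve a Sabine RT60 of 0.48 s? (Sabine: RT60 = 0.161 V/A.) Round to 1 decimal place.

Equivalent absorption area: A₁ = 22.9*0.02 + 374.4*0.33 + 193.8*0.16 + 374.4*0.12 = 199.946 m².
Target A₂ = 0.161·1048.32/0.48 = 351.624 sabins (V = 1048.32 m³).
ΔA = A₂ − A₁ = 351.624 − 199.946 = 151.7 sabins.

151.7 sabins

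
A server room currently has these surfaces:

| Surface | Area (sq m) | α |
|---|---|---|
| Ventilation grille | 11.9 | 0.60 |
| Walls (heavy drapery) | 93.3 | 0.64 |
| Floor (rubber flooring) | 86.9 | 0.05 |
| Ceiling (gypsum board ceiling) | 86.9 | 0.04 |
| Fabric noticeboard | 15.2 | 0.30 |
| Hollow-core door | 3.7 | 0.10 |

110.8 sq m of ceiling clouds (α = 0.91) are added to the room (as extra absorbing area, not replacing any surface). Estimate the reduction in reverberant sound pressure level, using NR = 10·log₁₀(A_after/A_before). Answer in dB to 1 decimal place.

3.6 dB

A_before = Σ Sᵢαᵢ = 11.9·0.60 + 93.3·0.64 + 86.9·0.05 + 86.9·0.04 + 15.2·0.30 + 3.7·0.10 = 79.603 sabins.
Treatment contributes 110.8·0.91 = 100.828 sabins.
A_after = 79.603 + 100.828 = 180.431 sabins.
NR = 10·log₁₀(180.431/79.603) = 3.6 dB.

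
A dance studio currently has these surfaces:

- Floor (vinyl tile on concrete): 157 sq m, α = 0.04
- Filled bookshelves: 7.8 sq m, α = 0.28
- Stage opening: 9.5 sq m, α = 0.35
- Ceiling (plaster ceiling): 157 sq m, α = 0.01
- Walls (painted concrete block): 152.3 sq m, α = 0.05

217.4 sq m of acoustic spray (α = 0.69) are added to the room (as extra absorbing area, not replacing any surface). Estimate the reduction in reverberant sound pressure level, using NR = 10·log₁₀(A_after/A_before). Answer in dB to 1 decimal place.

Summing Sᵢαᵢ: 6.280 + 2.184 + 3.325 + 1.570 + 7.615 → A_before = 20.974 sabins.
Treatment contributes 217.4·0.69 = 150.006 sabins.
A_after = 20.974 + 150.006 = 170.980 sabins.
Reduction = 10 log₁₀(A_after/A_before) = 10 log₁₀(8.1520) = 9.1 dB.

9.1 dB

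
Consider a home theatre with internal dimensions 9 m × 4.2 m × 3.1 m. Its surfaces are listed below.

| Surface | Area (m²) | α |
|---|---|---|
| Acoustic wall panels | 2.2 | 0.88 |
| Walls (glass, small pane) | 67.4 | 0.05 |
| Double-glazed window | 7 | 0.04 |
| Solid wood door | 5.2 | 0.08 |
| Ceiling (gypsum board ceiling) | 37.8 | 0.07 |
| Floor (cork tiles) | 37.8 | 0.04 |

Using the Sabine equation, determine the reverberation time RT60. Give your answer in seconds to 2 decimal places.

1.86 s

Total absorption A = 2.2·0.88 + 67.4·0.05 + 7·0.04 + 5.2·0.08 + 37.8·0.07 + 37.8·0.04
  = 1.936 + 3.370 + 0.280 + 0.416 + 2.646 + 1.512 = 10.160 m² sabins.
V = 9·4.2·3.1 = 117.18 m³.
RT60 = 0.161 · V / A = 0.161 × 117.18 / 10.160 = 1.86 s.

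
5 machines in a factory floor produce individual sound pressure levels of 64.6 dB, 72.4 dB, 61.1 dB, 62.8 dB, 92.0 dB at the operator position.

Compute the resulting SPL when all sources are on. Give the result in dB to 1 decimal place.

Σ 10^(Lᵢ/10) = 1.608e+09.
L_total = 10·log₁₀(1.608e+09) = 92.1 dB.

92.1 dB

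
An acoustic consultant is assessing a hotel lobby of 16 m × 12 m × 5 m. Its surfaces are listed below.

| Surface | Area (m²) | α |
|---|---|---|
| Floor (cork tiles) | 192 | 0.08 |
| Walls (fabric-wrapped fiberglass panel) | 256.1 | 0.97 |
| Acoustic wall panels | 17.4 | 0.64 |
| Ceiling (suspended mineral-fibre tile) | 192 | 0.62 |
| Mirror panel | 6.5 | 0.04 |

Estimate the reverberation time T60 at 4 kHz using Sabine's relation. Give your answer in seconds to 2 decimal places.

Equivalent absorption area: A = 192×0.08 + 256.1×0.97 + 17.4×0.64 + 192×0.62 + 6.5×0.04 = 394.213 m².
V = 16·12·5 = 960 m³.
T = 0.161 V/A = 0.161·960/394.213 = 0.39 s.

0.39 sec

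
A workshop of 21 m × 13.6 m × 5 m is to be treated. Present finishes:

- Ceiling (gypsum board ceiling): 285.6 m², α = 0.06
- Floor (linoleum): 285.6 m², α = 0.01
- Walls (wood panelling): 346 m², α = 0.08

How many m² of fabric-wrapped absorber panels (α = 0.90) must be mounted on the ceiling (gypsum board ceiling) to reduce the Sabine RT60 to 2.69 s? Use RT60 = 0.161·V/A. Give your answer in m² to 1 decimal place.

45.0

Equivalent absorption area: A₁ = 285.6*0.06 + 285.6*0.01 + 346*0.08 = 47.672 m².
Required A₂ = 0.161·1428/2.69 = 85.468 sabins.
ΔA needed = 85.468 − 47.672 = 37.796 sabins.
Each m² of panel replacing the ceiling (gypsum board ceiling) adds (0.90 − 0.06) = 0.84 sabins.
Area = ΔA/Δα = 37.796/0.84 = 45.0 m².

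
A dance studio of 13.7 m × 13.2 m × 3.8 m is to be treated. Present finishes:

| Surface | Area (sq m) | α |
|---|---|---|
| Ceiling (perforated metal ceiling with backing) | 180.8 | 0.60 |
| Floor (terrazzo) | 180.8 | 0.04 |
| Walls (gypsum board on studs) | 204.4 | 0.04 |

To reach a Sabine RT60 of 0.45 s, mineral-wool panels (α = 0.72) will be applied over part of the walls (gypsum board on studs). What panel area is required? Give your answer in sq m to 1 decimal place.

179.4

Summing Sᵢαᵢ: 108.480 + 7.232 + 8.176 → A₁ = 123.888 sabins.
V = 687.192 m³. Target absorption A₂ = 0.161 × 687.192 / 0.45 = 245.862 sabins.
Absorption to add: 245.862 − 123.888 = 121.974 sabins.
Each sq m of panel replacing the walls (gypsum board on studs) adds (0.72 − 0.04) = 0.68 sabins.
Area = ΔA/Δα = 121.974/0.68 = 179.4 sq m.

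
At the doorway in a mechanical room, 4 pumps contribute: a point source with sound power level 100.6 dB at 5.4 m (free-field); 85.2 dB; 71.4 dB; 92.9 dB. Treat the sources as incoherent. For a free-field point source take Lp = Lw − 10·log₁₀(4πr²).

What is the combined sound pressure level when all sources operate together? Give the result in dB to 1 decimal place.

93.7 dB

Source at 5.4 m: Lp = 100.6 − 10·log₁₀(4π·5.4²) = 100.6 − 10·log₁₀(366.435) = 75.0 dB.
Σ 10^(Lᵢ/10) = 2.326e+09.
L_total = 10·log₁₀(2.326e+09) = 93.7 dB.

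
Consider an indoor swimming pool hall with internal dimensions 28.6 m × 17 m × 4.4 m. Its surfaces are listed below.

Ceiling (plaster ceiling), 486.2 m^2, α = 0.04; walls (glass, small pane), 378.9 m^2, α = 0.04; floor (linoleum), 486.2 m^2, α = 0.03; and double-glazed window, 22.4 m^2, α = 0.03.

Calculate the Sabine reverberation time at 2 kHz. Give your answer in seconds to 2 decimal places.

6.91 s

Equivalent absorption area: A = 486.2×0.04 + 378.9×0.04 + 486.2×0.03 + 22.4×0.03 = 49.862 m^2.
Volume V = 28.6 × 17 × 4.4 = 2139.28 m³.
T = 0.161 V/A = 0.161·2139.28/49.862 = 6.91 s.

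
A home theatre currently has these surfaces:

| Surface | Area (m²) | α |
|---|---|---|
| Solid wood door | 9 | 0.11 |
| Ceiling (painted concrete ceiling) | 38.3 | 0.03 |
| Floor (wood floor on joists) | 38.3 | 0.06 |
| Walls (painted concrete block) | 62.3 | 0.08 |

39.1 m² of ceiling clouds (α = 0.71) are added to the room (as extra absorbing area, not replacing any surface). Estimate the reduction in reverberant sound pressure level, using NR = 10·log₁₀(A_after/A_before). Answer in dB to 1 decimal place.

A_before = Σ Sᵢαᵢ = 9*0.11 + 38.3*0.03 + 38.3*0.06 + 62.3*0.08 = 9.421 sabins.
Treatment contributes 39.1·0.71 = 27.761 sabins.
A_after = 9.421 + 27.761 = 37.182 sabins.
NR = 10·log₁₀(37.182/9.421) = 6.0 dB.

6.0 dB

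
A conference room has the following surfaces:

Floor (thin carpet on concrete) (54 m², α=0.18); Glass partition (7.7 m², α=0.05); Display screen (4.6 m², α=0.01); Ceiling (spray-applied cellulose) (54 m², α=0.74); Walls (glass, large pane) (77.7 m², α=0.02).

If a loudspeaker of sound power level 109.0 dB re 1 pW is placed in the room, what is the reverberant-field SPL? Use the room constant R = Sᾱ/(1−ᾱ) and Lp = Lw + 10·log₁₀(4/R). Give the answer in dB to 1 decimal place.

96.6 dB

A = 51.665 sabins; S = 198.0 m².
ᾱ = 0.2609, so room constant R = A/(1−ᾱ) = 69.903 m².
Lp = 109.0 + 10·log₁₀(4/69.903) = 109.0 + (-12.42) = 96.6 dB.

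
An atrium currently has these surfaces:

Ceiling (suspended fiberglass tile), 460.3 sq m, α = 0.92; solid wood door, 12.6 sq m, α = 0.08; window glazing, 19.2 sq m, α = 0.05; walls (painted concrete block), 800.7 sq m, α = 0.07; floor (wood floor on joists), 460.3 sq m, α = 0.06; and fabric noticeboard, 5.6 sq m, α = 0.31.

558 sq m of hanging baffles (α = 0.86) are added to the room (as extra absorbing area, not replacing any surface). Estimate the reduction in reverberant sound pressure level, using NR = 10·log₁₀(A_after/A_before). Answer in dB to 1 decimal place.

Total absorption A_before = 460.3·0.92 + 12.6·0.08 + 19.2·0.05 + 800.7·0.07 + 460.3·0.06 + 5.6·0.31
  = 423.476 + 1.008 + 0.960 + 56.049 + 27.618 + 1.736 = 510.847 sq m sabins.
Added absorption = 558 × 0.86 = 479.880 sabins.
A_after = 510.847 + 479.880 = 990.727 sabins.
NR = 10·log₁₀(990.727/510.847) = 2.9 dB.

2.9 dB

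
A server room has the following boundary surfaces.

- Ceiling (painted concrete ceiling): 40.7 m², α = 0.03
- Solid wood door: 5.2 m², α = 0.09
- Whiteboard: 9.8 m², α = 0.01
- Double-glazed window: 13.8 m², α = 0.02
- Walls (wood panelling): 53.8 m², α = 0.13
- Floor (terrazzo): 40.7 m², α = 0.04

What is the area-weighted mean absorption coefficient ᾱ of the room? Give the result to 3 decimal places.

S = Σ Sᵢ = 40.7 + 5.2 + 9.8 + 13.8 + 53.8 + 40.7 = 164.0 m².
Σ(Sᵢαᵢ) = 40.7×0.03 + 5.2×0.09 + 9.8×0.01 + 13.8×0.02 + 53.8×0.13 + 40.7×0.04 = 10.685.
ᾱ = A/S = 0.065.

0.065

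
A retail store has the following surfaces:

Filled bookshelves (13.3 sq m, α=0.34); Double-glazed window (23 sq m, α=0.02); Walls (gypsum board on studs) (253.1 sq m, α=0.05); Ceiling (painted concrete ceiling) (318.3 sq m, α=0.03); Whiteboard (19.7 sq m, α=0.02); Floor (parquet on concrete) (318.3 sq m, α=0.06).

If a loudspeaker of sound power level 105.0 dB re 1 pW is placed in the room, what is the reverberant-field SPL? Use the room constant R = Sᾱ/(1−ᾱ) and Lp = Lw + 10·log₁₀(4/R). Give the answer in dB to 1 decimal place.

94.1 dB

A = 46.678 sabins; S = 945.7 sq m.
ᾱ = 46.678/945.7 = 0.0494; R = Sᾱ/(1−ᾱ) = 46.678/(1−0.0494) = 49.104 sq m.
Lp = Lw + 10 log₁₀(4/R) = 105.0 -10.89 = 94.1 dB.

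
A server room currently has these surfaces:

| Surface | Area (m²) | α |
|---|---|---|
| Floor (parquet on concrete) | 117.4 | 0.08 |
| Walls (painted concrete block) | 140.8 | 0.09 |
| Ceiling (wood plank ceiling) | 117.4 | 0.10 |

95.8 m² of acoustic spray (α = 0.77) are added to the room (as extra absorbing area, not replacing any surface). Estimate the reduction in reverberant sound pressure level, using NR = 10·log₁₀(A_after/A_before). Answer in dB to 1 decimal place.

5.0 dB

Equivalent absorption area: A_before = 117.4×0.08 + 140.8×0.09 + 117.4×0.10 = 33.804 m².
Added absorption = 95.8 × 0.77 = 73.766 sabins.
New total A_after = 107.570 sabins.
Reduction = 10 log₁₀(A_after/A_before) = 10 log₁₀(3.1822) = 5.0 dB.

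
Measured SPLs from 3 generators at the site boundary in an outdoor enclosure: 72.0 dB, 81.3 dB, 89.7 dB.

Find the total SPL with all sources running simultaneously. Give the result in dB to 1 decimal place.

90.4 dB

Converting to relative power and adding: 10^(72.0/10) + 10^(81.3/10) + 10^(89.7/10) = 1.084e+09.
L_total = 10·log₁₀(1.084e+09) = 90.4 dB.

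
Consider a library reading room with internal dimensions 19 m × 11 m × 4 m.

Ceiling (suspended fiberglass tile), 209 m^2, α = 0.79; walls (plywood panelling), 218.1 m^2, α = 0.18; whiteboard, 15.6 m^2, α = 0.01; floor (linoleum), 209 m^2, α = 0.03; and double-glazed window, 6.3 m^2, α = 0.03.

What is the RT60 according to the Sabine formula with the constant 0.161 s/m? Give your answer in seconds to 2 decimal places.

0.64 s

Total absorption A = 209*0.79 + 218.1*0.18 + 15.6*0.01 + 209*0.03 + 6.3*0.03
  = 165.110 + 39.258 + 0.156 + 6.270 + 0.189 = 210.983 m^2 sabins.
V = 19·11·4 = 836 m³.
RT60 = 0.161 · V / A = 0.161 × 836 / 210.983 = 0.64 s.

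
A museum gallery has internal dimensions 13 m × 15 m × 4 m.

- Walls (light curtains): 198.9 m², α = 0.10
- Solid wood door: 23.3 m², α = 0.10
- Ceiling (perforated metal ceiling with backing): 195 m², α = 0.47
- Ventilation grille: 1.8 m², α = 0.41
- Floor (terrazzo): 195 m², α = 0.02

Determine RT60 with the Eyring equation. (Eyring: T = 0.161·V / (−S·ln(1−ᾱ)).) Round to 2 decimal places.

S = Σ Sᵢ = 614.0 m².
Σ(Sᵢαᵢ) = 198.9·0.10 + 23.3·0.10 + 195·0.47 + 1.8·0.41 + 195·0.02 = 118.508.
ᾱ = 118.508 / 614.0 = 0.1930.
Eyring denominator: −S ln(1−ᾱ) = 131.661.
V = 13 × 15 × 4 = 780 m³.
RT60 = 0.161 × 780 / 131.661 = 0.95 s.

0.95 s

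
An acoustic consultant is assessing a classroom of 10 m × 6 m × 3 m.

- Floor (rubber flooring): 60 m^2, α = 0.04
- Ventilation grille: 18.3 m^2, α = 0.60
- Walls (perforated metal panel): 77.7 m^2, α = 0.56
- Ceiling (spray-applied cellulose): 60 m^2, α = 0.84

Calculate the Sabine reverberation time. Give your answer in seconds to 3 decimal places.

0.270 s

Total absorption A = 60*0.04 + 18.3*0.60 + 77.7*0.56 + 60*0.84
  = 2.400 + 10.980 + 43.512 + 50.400 = 107.292 m^2 sabins.
Volume V = 10 × 6 × 3 = 180 m³.
T = 0.161 V/A = 0.161·180/107.292 = 0.270 s.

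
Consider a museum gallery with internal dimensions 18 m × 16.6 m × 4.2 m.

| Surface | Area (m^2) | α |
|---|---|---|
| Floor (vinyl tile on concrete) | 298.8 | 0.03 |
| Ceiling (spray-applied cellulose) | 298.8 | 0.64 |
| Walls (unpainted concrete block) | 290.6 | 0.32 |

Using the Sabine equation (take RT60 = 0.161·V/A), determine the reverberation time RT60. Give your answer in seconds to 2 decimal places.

0.69 seconds

A = Σ Sᵢαᵢ = 298.8·0.03 + 298.8·0.64 + 290.6·0.32 = 293.188 sabins.
V = 18·16.6·4.2 = 1254.96 m³.
T = 0.161 V/A = 0.161·1254.96/293.188 = 0.69 s.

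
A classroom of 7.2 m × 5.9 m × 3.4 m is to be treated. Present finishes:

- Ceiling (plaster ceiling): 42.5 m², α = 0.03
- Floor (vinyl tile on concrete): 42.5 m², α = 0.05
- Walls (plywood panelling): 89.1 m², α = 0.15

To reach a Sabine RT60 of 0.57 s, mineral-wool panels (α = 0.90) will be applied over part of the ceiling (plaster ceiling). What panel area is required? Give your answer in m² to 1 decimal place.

Equivalent absorption area: A₁ = 42.5×0.03 + 42.5×0.05 + 89.1×0.15 = 16.765 m².
V = 144.432 m³. Target absorption A₂ = 0.161 × 144.432 / 0.57 = 40.796 sabins.
ΔA needed = 40.796 − 16.765 = 24.031 sabins.
Each m² of panel replacing the ceiling (plaster ceiling) adds (0.90 − 0.03) = 0.87 sabins.
Panel area = 24.031 / 0.87 = 27.6 m².

27.6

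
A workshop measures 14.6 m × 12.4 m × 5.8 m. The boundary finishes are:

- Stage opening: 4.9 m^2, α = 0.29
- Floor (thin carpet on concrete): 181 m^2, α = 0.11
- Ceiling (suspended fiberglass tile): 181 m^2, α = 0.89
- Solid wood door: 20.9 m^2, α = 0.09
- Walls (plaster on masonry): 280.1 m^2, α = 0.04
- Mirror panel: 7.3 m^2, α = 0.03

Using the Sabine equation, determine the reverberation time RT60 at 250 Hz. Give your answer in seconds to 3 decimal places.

0.864 seconds

Total absorption A = 4.9*0.29 + 181*0.11 + 181*0.89 + 20.9*0.09 + 280.1*0.04 + 7.3*0.03
  = 1.421 + 19.910 + 161.090 + 1.881 + 11.204 + 0.219 = 195.725 m^2 sabins.
V = 14.6·12.4·5.8 = 1050.032 m³.
Sabine: RT60 = 0.161 × 1050.032 / 195.725 = 0.864 s.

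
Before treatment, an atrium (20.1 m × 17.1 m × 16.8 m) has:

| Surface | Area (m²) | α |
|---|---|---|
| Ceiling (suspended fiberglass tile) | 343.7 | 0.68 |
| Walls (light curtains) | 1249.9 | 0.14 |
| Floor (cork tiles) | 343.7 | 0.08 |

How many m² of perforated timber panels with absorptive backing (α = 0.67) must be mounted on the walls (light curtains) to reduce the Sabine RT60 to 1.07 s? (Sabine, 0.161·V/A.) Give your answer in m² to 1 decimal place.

816.3

Total absorption A₁ = 343.7·0.68 + 1249.9·0.14 + 343.7·0.08
  = 233.716 + 174.986 + 27.496 = 436.198 m² sabins.
V = 5774.328 m³. Target absorption A₂ = 0.161 × 5774.328 / 1.07 = 868.847 sabins.
ΔA needed = 868.847 − 436.198 = 432.649 sabins.
Each m² of panel replacing the walls (light curtains) adds (0.67 − 0.14) = 0.53 sabins.
Panel area = 432.649 / 0.53 = 816.3 m².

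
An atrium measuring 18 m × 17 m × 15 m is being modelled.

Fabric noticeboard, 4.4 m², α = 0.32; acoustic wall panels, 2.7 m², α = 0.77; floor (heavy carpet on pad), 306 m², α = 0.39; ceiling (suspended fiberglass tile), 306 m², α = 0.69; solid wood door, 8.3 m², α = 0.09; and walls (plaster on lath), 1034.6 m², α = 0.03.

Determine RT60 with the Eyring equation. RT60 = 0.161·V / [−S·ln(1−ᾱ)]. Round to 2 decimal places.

Total surface area S = 4.4 + 2.7 + 306 + 306 + 8.3 + 1034.6 = 1662.0 m².
Σ(Sᵢαᵢ) = 4.4×0.32 + 2.7×0.77 + 306×0.39 + 306×0.69 + 8.3×0.09 + 1034.6×0.03 = 365.752.
Mean coefficient ᾱ = A/S = 0.2201.
−S·ln(1−ᾱ) = −1662.0 × ln(1 − 0.2201) = 413.156.
V = 18 × 17 × 15 = 4590 m³.
T = 0.161·V/[−S·ln(1−ᾱ)] = 0.161·4590/413.156 = 1.79 s.

1.79 s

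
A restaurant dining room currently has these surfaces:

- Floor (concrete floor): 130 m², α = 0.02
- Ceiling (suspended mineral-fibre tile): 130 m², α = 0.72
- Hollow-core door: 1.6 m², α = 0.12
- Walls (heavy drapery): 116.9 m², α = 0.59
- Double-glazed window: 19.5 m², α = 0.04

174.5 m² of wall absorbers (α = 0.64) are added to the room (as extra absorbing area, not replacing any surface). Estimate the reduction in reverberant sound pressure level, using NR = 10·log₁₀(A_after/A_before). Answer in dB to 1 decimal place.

Equivalent absorption area: A_before = 130×0.02 + 130×0.72 + 1.6×0.12 + 116.9×0.59 + 19.5×0.04 = 166.143 m².
Added absorption = 174.5 × 0.64 = 111.680 sabins.
A_after = 166.143 + 111.680 = 277.823 sabins.
NR = 10·log₁₀(277.823/166.143) = 2.2 dB.

2.2 dB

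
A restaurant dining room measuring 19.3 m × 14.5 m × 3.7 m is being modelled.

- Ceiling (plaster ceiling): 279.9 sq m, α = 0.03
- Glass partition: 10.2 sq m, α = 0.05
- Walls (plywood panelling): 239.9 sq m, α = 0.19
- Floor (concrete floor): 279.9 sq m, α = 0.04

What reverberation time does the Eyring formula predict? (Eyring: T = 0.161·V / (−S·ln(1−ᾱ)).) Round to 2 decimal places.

Total surface area S = 279.9 + 10.2 + 239.9 + 279.9 = 809.9 sq m.
Σ(Sᵢαᵢ) = 279.9×0.03 + 10.2×0.05 + 239.9×0.19 + 279.9×0.04 = 65.684.
ᾱ = 65.684 / 809.9 = 0.0811.
−S·ln(1−ᾱ) = −809.9 × ln(1 − 0.0811) = 68.500.
V = 19.3 × 14.5 × 3.7 = 1035.445 m³.
RT60 = 0.161 × 1035.445 / 68.500 = 2.43 s.

2.43 s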